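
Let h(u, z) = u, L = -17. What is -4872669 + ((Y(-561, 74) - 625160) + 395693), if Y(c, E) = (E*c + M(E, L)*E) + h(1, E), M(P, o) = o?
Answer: -5144907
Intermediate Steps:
Y(c, E) = 1 - 17*E + E*c (Y(c, E) = (E*c - 17*E) + 1 = (-17*E + E*c) + 1 = 1 - 17*E + E*c)
-4872669 + ((Y(-561, 74) - 625160) + 395693) = -4872669 + (((1 - 17*74 + 74*(-561)) - 625160) + 395693) = -4872669 + (((1 - 1258 - 41514) - 625160) + 395693) = -4872669 + ((-42771 - 625160) + 395693) = -4872669 + (-667931 + 395693) = -4872669 - 272238 = -5144907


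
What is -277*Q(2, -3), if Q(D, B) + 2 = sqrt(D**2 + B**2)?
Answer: 554 - 277*sqrt(13) ≈ -444.74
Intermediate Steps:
Q(D, B) = -2 + sqrt(B**2 + D**2) (Q(D, B) = -2 + sqrt(D**2 + B**2) = -2 + sqrt(B**2 + D**2))
-277*Q(2, -3) = -277*(-2 + sqrt((-3)**2 + 2**2)) = -277*(-2 + sqrt(9 + 4)) = -277*(-2 + sqrt(13)) = 554 - 277*sqrt(13)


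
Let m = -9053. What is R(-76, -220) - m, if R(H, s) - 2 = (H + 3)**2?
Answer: 14384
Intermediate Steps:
R(H, s) = 2 + (3 + H)**2 (R(H, s) = 2 + (H + 3)**2 = 2 + (3 + H)**2)
R(-76, -220) - m = (2 + (3 - 76)**2) - 1*(-9053) = (2 + (-73)**2) + 9053 = (2 + 5329) + 9053 = 5331 + 9053 = 14384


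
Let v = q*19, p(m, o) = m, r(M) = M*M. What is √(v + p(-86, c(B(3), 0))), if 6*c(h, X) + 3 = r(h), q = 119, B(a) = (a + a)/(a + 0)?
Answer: 5*√87 ≈ 46.637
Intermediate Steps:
B(a) = 2 (B(a) = (2*a)/a = 2)
r(M) = M²
c(h, X) = -½ + h²/6
v = 2261 (v = 119*19 = 2261)
√(v + p(-86, c(B(3), 0))) = √(2261 - 86) = √2175 = 5*√87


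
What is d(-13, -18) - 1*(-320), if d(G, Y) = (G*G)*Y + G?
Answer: -2735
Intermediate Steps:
d(G, Y) = G + Y*G² (d(G, Y) = G²*Y + G = Y*G² + G = G + Y*G²)
d(-13, -18) - 1*(-320) = -13*(1 - 13*(-18)) - 1*(-320) = -13*(1 + 234) + 320 = -13*235 + 320 = -3055 + 320 = -2735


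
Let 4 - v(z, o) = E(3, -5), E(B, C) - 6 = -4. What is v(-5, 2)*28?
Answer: 56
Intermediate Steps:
E(B, C) = 2 (E(B, C) = 6 - 4 = 2)
v(z, o) = 2 (v(z, o) = 4 - 1*2 = 4 - 2 = 2)
v(-5, 2)*28 = 2*28 = 56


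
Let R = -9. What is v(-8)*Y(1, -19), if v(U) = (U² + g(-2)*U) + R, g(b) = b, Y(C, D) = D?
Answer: -1349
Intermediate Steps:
v(U) = -9 + U² - 2*U (v(U) = (U² - 2*U) - 9 = -9 + U² - 2*U)
v(-8)*Y(1, -19) = (-9 + (-8)² - 2*(-8))*(-19) = (-9 + 64 + 16)*(-19) = 71*(-19) = -1349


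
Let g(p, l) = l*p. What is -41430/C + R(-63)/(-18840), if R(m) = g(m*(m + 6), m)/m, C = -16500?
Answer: 801433/345400 ≈ 2.3203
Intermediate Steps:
R(m) = m*(6 + m) (R(m) = (m*(m*(m + 6)))/m = (m*(m*(6 + m)))/m = (m²*(6 + m))/m = m*(6 + m))
-41430/C + R(-63)/(-18840) = -41430/(-16500) - 63*(6 - 63)/(-18840) = -41430*(-1/16500) - 63*(-57)*(-1/18840) = 1381/550 + 3591*(-1/18840) = 1381/550 - 1197/6280 = 801433/345400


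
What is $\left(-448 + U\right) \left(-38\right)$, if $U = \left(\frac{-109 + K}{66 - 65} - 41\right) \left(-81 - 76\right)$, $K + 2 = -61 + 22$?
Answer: $-1122482$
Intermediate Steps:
$K = -41$ ($K = -2 + \left(-61 + 22\right) = -2 - 39 = -41$)
$U = 29987$ ($U = \left(\frac{-109 - 41}{66 - 65} - 41\right) \left(-81 - 76\right) = \left(- \frac{150}{1} - 41\right) \left(-157\right) = \left(\left(-150\right) 1 - 41\right) \left(-157\right) = \left(-150 - 41\right) \left(-157\right) = \left(-191\right) \left(-157\right) = 29987$)
$\left(-448 + U\right) \left(-38\right) = \left(-448 + 29987\right) \left(-38\right) = 29539 \left(-38\right) = -1122482$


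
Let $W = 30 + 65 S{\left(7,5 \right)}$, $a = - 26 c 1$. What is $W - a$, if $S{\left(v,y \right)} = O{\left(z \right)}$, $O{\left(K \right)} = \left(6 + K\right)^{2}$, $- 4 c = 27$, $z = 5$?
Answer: $\frac{15439}{2} \approx 7719.5$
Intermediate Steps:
$c = - \frac{27}{4}$ ($c = \left(- \frac{1}{4}\right) 27 = - \frac{27}{4} \approx -6.75$)
$S{\left(v,y \right)} = 121$ ($S{\left(v,y \right)} = \left(6 + 5\right)^{2} = 11^{2} = 121$)
$a = \frac{351}{2}$ ($a = \left(-26\right) \left(- \frac{27}{4}\right) 1 = \frac{351}{2} \cdot 1 = \frac{351}{2} \approx 175.5$)
$W = 7895$ ($W = 30 + 65 \cdot 121 = 30 + 7865 = 7895$)
$W - a = 7895 - \frac{351}{2} = \frac{15439}{2}$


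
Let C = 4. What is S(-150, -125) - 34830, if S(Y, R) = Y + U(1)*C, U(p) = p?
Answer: -34976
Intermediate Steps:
S(Y, R) = 4 + Y (S(Y, R) = Y + 1*4 = Y + 4 = 4 + Y)
S(-150, -125) - 34830 = (4 - 150) - 34830 = -146 - 34830 = -34976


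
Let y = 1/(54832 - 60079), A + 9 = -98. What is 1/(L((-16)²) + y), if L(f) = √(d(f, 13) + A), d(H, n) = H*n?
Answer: 5247/88677379988 + 27531009*√3221/88677379988 ≈ 0.017620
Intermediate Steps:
A = -107 (A = -9 - 98 = -107)
y = -1/5247 (y = 1/(-5247) = -1/5247 ≈ -0.00019059)
L(f) = √(-107 + 13*f) (L(f) = √(f*13 - 107) = √(13*f - 107) = √(-107 + 13*f))
1/(L((-16)²) + y) = 1/(√(-107 + 13*(-16)²) - 1/5247) = 1/(√(-107 + 13*256) - 1/5247) = 1/(√(-107 + 3328) - 1/5247) = 1/(√3221 - 1/5247) = 1/(-1/5247 + √3221)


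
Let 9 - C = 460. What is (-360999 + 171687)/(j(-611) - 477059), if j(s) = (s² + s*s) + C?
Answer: -47328/67283 ≈ -0.70342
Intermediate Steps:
C = -451 (C = 9 - 1*460 = 9 - 460 = -451)
j(s) = -451 + 2*s² (j(s) = (s² + s*s) - 451 = (s² + s²) - 451 = 2*s² - 451 = -451 + 2*s²)
(-360999 + 171687)/(j(-611) - 477059) = (-360999 + 171687)/((-451 + 2*(-611)²) - 477059) = -189312/((-451 + 2*373321) - 477059) = -189312/((-451 + 746642) - 477059) = -189312/(746191 - 477059) = -189312/269132 = -189312*1/269132 = -47328/67283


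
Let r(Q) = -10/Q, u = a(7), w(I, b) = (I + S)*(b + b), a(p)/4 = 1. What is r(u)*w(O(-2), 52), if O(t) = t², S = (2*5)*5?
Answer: -14040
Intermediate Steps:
a(p) = 4 (a(p) = 4*1 = 4)
S = 50 (S = 10*5 = 50)
w(I, b) = 2*b*(50 + I) (w(I, b) = (I + 50)*(b + b) = (50 + I)*(2*b) = 2*b*(50 + I))
u = 4
r(u)*w(O(-2), 52) = (-10/4)*(2*52*(50 + (-2)²)) = (-10*¼)*(2*52*(50 + 4)) = -5*52*54 = -5/2*5616 = -14040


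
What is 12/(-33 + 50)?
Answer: 12/17 ≈ 0.70588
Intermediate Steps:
12/(-33 + 50) = 12/17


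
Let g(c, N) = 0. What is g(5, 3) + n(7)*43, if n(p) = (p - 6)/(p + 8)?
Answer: 43/15 ≈ 2.8667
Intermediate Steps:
n(p) = (-6 + p)/(8 + p)
g(5, 3) + n(7)*43 = 0 + ((-6 + 7)/(8 + 7))*43 = 0 + (1/15)*43 = 0 + 43/15 = 43/15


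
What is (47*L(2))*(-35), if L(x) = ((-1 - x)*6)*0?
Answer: 0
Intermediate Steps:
L(x) = 0 (L(x) = (-6 - 6*x)*0 = 0)
(47*L(2))*(-35) = (47*0)*(-35) = 0*(-35) = 0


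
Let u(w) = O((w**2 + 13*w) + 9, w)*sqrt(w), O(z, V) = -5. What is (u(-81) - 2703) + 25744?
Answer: 23041 - 45*I ≈ 23041.0 - 45.0*I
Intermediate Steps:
u(w) = -5*sqrt(w)
(u(-81) - 2703) + 25744 = (-45*I - 2703) + 25744 = (-2703 - 45*I) + 25744 = 23041 - 45*I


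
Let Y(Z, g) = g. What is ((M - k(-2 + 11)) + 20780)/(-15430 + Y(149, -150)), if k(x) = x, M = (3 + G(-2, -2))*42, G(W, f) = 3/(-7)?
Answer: -20879/15580 ≈ -1.3401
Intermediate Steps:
G(W, f) = -3/7 (G(W, f) = 3*(-⅐) = -3/7)
M = 108 (M = (3 - 3/7)*42 = (18/7)*42 = 108)
((M - k(-2 + 11)) + 20780)/(-15430 + Y(149, -150)) = ((108 - (-2 + 11)) + 20780)/(-15430 - 150) = ((108 - 1*9) + 20780)/(-15580) = ((108 - 9) + 20780)*(-1/15580) = (99 + 20780)*(-1/15580) = 20879*(-1/15580) = -20879/15580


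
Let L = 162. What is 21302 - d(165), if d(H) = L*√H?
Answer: 21302 - 162*√165 ≈ 19221.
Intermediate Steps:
d(H) = 162*√H
21302 - d(165) = 21302 - 162*√165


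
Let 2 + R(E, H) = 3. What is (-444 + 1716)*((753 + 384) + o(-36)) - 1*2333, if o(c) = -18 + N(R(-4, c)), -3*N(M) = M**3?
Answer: 1420611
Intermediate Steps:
R(E, H) = 1 (R(E, H) = -2 + 3 = 1)
N(M) = -M**3/3
o(c) = -55/3 (o(c) = -18 - 1/3*1**3 = -18 - 1/3*1 = -18 - 1/3 = -55/3)
(-444 + 1716)*((753 + 384) + o(-36)) - 1*2333 = (-444 + 1716)*((753 + 384) - 55/3) - 1*2333 = 1272*(1137 - 55/3) - 2333 = 1272*(3356/3) - 2333 = 1422944 - 2333 = 1420611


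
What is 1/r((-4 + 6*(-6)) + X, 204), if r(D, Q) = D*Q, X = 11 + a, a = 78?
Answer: 1/9996 ≈ 0.00010004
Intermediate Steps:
X = 89 (X = 11 + 78 = 89)
1/r((-4 + 6*(-6)) + X, 204) = 1/(((-4 + 6*(-6)) + 89)*204) = 1/(((-4 - 36) + 89)*204) = 1/((-40 + 89)*204) = 1/(49*204) = 1/9996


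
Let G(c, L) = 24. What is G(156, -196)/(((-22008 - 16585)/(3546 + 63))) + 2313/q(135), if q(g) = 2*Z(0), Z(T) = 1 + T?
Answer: 89092377/77186 ≈ 1154.3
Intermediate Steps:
q(g) = 2 (q(g) = 2*(1 + 0) = 2*1 = 2)
G(156, -196)/(((-22008 - 16585)/(3546 + 63))) + 2313/q(135) = 24/(((-22008 - 16585)/(3546 + 63))) + 2313/2 = 24/((-38593/3609)) + 2313*(½) = 24/((-38593*1/3609)) + 2313/2 = 24/(-38593/3609) + 2313/2 = 24*(-3609/38593) + 2313/2 = -86616/38593 + 2313/2 = 89092377/77186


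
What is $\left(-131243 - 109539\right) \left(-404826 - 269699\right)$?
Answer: $162413478550$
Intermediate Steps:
$\left(-131243 - 109539\right) \left(-404826 - 269699\right) = \left(-240782\right) \left(-674525\right) = 162413478550$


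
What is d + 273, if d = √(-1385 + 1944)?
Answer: 273 + √559 ≈ 296.64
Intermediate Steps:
d = √559 ≈ 23.643
d + 273 = √559 + 273 = 273 + √559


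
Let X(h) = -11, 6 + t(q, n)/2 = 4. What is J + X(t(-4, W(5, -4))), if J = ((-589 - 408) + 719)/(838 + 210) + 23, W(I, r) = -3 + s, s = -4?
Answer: 6149/524 ≈ 11.735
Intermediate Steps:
W(I, r) = -7 (W(I, r) = -3 - 4 = -7)
t(q, n) = -4 (t(q, n) = -12 + 2*4 = -12 + 8 = -4)
J = 11913/524 (J = (-997 + 719)/1048 + 23 = -278*1/1048 + 23 = -139/524 + 23 = 11913/524 ≈ 22.735)
J + X(t(-4, W(5, -4))) = 11913/524 - 11 = 6149/524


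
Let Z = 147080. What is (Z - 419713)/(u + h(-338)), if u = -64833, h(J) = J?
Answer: 272633/65171 ≈ 4.1833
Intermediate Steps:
(Z - 419713)/(u + h(-338)) = (147080 - 419713)/(-64833 - 338) = -272633/(-65171) = -272633*(-1/65171) = 272633/65171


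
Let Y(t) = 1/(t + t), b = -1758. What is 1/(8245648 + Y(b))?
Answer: 3516/28991698367 ≈ 1.2128e-7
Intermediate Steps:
Y(t) = 1/(2*t)
1/(8245648 + Y(b)) = 1/(8245648 + (½)/(-1758)) = 1/(8245648 + (½)*(-1/1758)) = 1/(8245648 - 1/3516) = 1/(28991698367/3516) = 3516/28991698367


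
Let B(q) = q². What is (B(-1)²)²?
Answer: 1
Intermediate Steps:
(B(-1)²)² = (((-1)²)²)² = (1²)² = 1² = 1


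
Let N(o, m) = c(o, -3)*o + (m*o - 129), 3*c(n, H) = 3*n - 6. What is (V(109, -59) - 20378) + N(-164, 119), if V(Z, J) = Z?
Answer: -12690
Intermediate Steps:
c(n, H) = -2 + n (c(n, H) = (3*n - 6)/3 = (-6 + 3*n)/3 = -2 + n)
N(o, m) = -129 + m*o + o*(-2 + o) (N(o, m) = (-2 + o)*o + (m*o - 129) = o*(-2 + o) + (-129 + m*o) = -129 + m*o + o*(-2 + o))
(V(109, -59) - 20378) + N(-164, 119) = (109 - 20378) + (-129 + 119*(-164) - 164*(-2 - 164)) = -20269 + (-129 - 19516 - 164*(-166)) = -20269 + (-129 - 19516 + 27224) = -20269 + 7579 = -12690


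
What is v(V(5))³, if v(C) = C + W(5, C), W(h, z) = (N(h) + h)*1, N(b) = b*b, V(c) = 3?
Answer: 35937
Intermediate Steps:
N(b) = b²
W(h, z) = h + h² (W(h, z) = (h² + h)*1 = (h + h²)*1 = h + h²)
v(C) = 30 + C (v(C) = C + 5*(1 + 5) = C + 5*6 = C + 30 = 30 + C)
v(V(5))³ = (30 + 3)³ = 33³ = 35937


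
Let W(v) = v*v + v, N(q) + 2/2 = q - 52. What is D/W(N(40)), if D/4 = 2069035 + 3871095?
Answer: 5940130/39 ≈ 1.5231e+5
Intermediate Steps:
N(q) = -53 + q (N(q) = -1 + (q - 52) = -1 + (-52 + q) = -53 + q)
W(v) = v + v**2 (W(v) = v**2 + v = v + v**2)
D = 23760520 (D = 4*(2069035 + 3871095) = 4*5940130 = 23760520)
D/W(N(40)) = 23760520/(((-53 + 40)*(1 + (-53 + 40)))) = 23760520/((-13*(1 - 13))) = 23760520/((-13*(-12))) = 23760520/156 = 23760520*(1/156) = 5940130/39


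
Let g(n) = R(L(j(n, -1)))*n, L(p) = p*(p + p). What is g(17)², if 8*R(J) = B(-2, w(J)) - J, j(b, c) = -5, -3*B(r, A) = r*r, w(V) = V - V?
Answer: 1713481/144 ≈ 11899.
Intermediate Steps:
w(V) = 0
B(r, A) = -r²/3 (B(r, A) = -r*r/3 = -r²/3)
L(p) = 2*p² (L(p) = p*(2*p) = 2*p²)
R(J) = -⅙ - J/8 (R(J) = (-⅓*(-2)² - J)/8 = (-⅓*4 - J)/8 = (-4/3 - J)/8 = -⅙ - J/8)
g(n) = -77*n/12 (g(n) = (-⅙ - (-5)²/4)*n = (-⅙ - 25/4)*n = -77*n/12)
g(17)² = (-77/12*17)² = (-1309/12)² = 1713481/144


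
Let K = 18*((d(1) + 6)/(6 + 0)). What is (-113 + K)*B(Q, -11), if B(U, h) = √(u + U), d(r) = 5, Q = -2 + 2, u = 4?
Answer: -160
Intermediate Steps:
Q = 0
B(U, h) = √(4 + U)
K = 33 (K = 18*((5 + 6)/(6 + 0)) = 18*(11/6) = 33)
(-113 + K)*B(Q, -11) = (-113 + 33)*√(4 + 0) = -80*√4 = -80*2 = -160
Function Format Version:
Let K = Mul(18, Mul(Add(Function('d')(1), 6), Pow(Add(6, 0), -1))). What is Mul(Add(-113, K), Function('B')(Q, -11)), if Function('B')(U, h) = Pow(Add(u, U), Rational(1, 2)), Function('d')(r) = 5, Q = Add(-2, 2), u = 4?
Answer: -160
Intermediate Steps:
Q = 0
Function('B')(U, h) = Pow(Add(4, U), Rational(1, 2))
K = 33 (K = Mul(18, Mul(Add(5, 6), Pow(Add(6, 0), -1))) = Mul(18, Mul(11, Pow(6, -1))) = Mul(18, Mul(11, Rational(1, 6))) = Mul(18, Rational(11, 6)) = 33)
Mul(Add(-113, K), Function('B')(Q, -11)) = Mul(Add(-113, 33), Pow(Add(4, 0), Rational(1, 2))) = Mul(-80, Pow(4, Rational(1, 2))) = Mul(-80, 2) = -160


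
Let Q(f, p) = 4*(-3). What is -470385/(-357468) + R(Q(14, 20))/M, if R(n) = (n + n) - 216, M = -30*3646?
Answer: 286313909/217221388 ≈ 1.3181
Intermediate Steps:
M = -109380
Q(f, p) = -12
R(n) = -216 + 2*n (R(n) = 2*n - 216 = -216 + 2*n)
-470385/(-357468) + R(Q(14, 20))/M = -470385/(-357468) + (-216 + 2*(-12))/(-109380) = -470385*(-1/357468) + (-216 - 24)*(-1/109380) = 156795/119156 - 240*(-1/109380) = 156795/119156 + 4/1823 = 286313909/217221388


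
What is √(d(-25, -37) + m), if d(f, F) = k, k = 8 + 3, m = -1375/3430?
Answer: √101794/98 ≈ 3.2556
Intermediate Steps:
m = -275/686 (m = -1375*1/3430 = -275/686 ≈ -0.40087)
k = 11
d(f, F) = 11
√(d(-25, -37) + m) = √(11 - 275/686) = √(7271/686) = √101794/98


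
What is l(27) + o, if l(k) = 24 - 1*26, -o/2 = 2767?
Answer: -5536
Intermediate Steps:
o = -5534 (o = -2*2767 = -5534)
l(k) = -2 (l(k) = 24 - 26 = -2)
l(27) + o = -2 - 5534 = -5536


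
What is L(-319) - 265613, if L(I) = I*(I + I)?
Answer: -62091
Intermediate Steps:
L(I) = 2*I² (L(I) = I*(2*I) = 2*I²)
L(-319) - 265613 = 2*(-319)² - 265613 = 2*101761 - 265613 = 203522 - 265613 = -62091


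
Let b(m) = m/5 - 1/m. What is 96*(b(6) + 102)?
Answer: 49456/5 ≈ 9891.2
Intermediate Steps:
b(m) = -1/m + m/5 (b(m) = m*(⅕) - 1/m = m/5 - 1/m = -1/m + m/5)
96*(b(6) + 102) = 96*((-1/6 + (⅕)*6) + 102) = 96*((-1*⅙ + 6/5) + 102) = 96*((-⅙ + 6/5) + 102) = 96*(31/30 + 102) = 96*(3091/30) = 49456/5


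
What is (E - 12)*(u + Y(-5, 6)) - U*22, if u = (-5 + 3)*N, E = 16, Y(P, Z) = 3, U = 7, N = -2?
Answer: -126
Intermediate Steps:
u = 4 (u = (-5 + 3)*(-2) = -2*(-2) = 4)
(E - 12)*(u + Y(-5, 6)) - U*22 = (16 - 12)*(4 + 3) - 7*22 = 4*7 - 1*154 = 28 - 154 = -126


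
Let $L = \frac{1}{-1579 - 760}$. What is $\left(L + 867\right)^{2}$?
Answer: $\frac{4112427079744}{5470921} \approx 7.5169 \cdot 10^{5}$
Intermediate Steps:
$L = - \frac{1}{2339}$ ($L = \frac{1}{-2339} = - \frac{1}{2339} \approx -0.00042753$)
$\left(L + 867\right)^{2} = \left(- \frac{1}{2339} + 867\right)^{2} = \left(\frac{2027912}{2339}\right)^{2} = \frac{4112427079744}{5470921}$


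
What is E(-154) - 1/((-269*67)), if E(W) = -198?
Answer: -3568553/18023 ≈ -198.00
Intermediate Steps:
E(-154) - 1/((-269*67)) = -198 - 1/((-269*67)) = -198 - 1/(-18023) = -198 - 1*(-1/18023) = -198 + 1/18023 = -3568553/18023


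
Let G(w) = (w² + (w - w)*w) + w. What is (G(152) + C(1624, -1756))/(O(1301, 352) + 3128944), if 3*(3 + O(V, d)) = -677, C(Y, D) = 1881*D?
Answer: -702810/670439 ≈ -1.0483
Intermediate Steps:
O(V, d) = -686/3 (O(V, d) = -3 + (⅓)*(-677) = -3 - 677/3 = -686/3)
G(w) = w + w² (G(w) = (w² + 0*w) + w = (w² + 0) + w = w² + w = w + w²)
(G(152) + C(1624, -1756))/(O(1301, 352) + 3128944) = (152*(1 + 152) + 1881*(-1756))/(-686/3 + 3128944) = (152*153 - 3303036)/(9386146/3) = (23256 - 3303036)*(3/9386146) = -3279780*3/9386146 = -702810/670439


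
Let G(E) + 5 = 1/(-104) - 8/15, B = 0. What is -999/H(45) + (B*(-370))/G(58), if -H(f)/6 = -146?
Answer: -333/292 ≈ -1.1404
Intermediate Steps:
H(f) = 876 (H(f) = -6*(-146) = 876)
G(E) = -8647/1560 (G(E) = -5 + (1/(-104) - 8/15) = -5 + (1*(-1/104) - 8*1/15) = -5 + (-1/104 - 8/15) = -5 - 847/1560 = -8647/1560)
-999/H(45) + (B*(-370))/G(58) = -999/876 + (0*(-370))/(-8647/1560) = -999*1/876 + 0*(-1560/8647) = -333/292 + 0 = -333/292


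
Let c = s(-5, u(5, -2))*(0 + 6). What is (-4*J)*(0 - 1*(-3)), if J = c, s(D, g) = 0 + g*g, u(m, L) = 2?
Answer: -288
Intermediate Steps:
s(D, g) = g**2 (s(D, g) = 0 + g**2 = g**2)
c = 24 (c = 2**2*(0 + 6) = 4*6 = 24)
J = 24
(-4*J)*(0 - 1*(-3)) = (-4*24)*(0 - 1*(-3)) = -96*(0 + 3) = -96*3 = -288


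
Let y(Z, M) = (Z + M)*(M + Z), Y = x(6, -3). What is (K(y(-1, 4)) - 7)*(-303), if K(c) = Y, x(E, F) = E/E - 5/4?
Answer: 8787/4 ≈ 2196.8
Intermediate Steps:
x(E, F) = -¼ (x(E, F) = 1 - 5*¼ = 1 - 5/4 = -¼)
Y = -¼ ≈ -0.25000
y(Z, M) = (M + Z)² (y(Z, M) = (M + Z)*(M + Z) = (M + Z)²)
K(c) = -¼
(K(y(-1, 4)) - 7)*(-303) = (-¼ - 7)*(-303) = -29/4*(-303) = 8787/4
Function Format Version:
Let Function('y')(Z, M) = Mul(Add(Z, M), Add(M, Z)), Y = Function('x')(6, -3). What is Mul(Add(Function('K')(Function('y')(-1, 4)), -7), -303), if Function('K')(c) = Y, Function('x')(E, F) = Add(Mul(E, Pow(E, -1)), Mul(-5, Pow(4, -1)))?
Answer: Rational(8787, 4) ≈ 2196.8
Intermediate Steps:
Function('x')(E, F) = Rational(-1, 4) (Function('x')(E, F) = Add(1, Mul(-5, Rational(1, 4))) = Add(1, Rational(-5, 4)) = Rational(-1, 4))
Y = Rational(-1, 4) ≈ -0.25000
Function('y')(Z, M) = Pow(Add(M, Z), 2) (Function('y')(Z, M) = Mul(Add(M, Z), Add(M, Z)) = Pow(Add(M, Z), 2))
Function('K')(c) = Rational(-1, 4)
Mul(Add(Function('K')(Function('y')(-1, 4)), -7), -303) = Mul(Add(Rational(-1, 4), -7), -303) = Mul(Rational(-29, 4), -303) = Rational(8787, 4)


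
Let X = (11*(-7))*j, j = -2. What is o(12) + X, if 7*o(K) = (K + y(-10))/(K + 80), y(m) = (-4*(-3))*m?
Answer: 24767/161 ≈ 153.83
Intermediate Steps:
y(m) = 12*m
o(K) = (-120 + K)/(7*(80 + K)) (o(K) = ((K + 12*(-10))/(K + 80))/7 = ((K - 120)/(80 + K))/7 = ((-120 + K)/(80 + K))/7 = (-120 + K)/(7*(80 + K)))
X = 154 (X = (11*(-7))*(-2) = -77*(-2) = 154)
o(12) + X = (-120 + 12)/(7*(80 + 12)) + 154 = (⅐)*(-108)/92 + 154 = (⅐)*(1/92)*(-108) + 154 = -27/161 + 154 = 24767/161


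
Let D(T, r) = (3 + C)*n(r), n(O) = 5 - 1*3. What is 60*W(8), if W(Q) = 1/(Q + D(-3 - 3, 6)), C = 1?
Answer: 15/4 ≈ 3.7500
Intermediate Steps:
n(O) = 2 (n(O) = 5 - 3 = 2)
D(T, r) = 8 (D(T, r) = (3 + 1)*2 = 4*2 = 8)
W(Q) = 1/(8 + Q) (W(Q) = 1/(Q + 8) = 1/(8 + Q))
60*W(8) = 60/(8 + 8) = 60/16 = 60*(1/16) = 15/4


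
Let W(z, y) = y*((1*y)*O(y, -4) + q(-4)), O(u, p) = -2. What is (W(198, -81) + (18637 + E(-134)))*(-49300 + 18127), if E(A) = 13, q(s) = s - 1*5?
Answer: -195049461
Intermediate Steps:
q(s) = -5 + s (q(s) = s - 5 = -5 + s)
W(z, y) = y*(-9 - 2*y) (W(z, y) = y*((1*y)*(-2) + (-5 - 4)) = y*(y*(-2) - 9) = y*(-2*y - 9) = y*(-9 - 2*y))
(W(198, -81) + (18637 + E(-134)))*(-49300 + 18127) = (-81*(-9 - 2*(-81)) + (18637 + 13))*(-49300 + 18127) = (-81*(-9 + 162) + 18650)*(-31173) = (-81*153 + 18650)*(-31173) = (-12393 + 18650)*(-31173) = 6257*(-31173) = -195049461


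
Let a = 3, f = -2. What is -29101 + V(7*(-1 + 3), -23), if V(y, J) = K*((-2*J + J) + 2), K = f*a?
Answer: -29251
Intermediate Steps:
K = -6 (K = -2*3 = -6)
V(y, J) = -12 + 6*J (V(y, J) = -6*((-2*J + J) + 2) = -6*(-J + 2) = -6*(2 - J) = -12 + 6*J)
-29101 + V(7*(-1 + 3), -23) = -29101 + (-12 + 6*(-23)) = -29101 + (-12 - 138) = -29101 - 150 = -29251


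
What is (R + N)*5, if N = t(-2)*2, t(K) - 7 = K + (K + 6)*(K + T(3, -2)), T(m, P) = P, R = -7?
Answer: -145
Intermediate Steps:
t(K) = 7 + K + (-2 + K)*(6 + K) (t(K) = 7 + (K + (K + 6)*(K - 2)) = 7 + (K + (6 + K)*(-2 + K)) = 7 + (K + (-2 + K)*(6 + K)) = 7 + K + (-2 + K)*(6 + K))
N = -22 (N = (-5 + (-2)² + 5*(-2))*2 = (-5 + 4 - 10)*2 = -11*2 = -22)
(R + N)*5 = (-7 - 22)*5 = -29*5 = -145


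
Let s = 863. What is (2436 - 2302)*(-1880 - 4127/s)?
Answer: -217959978/863 ≈ -2.5256e+5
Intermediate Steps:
(2436 - 2302)*(-1880 - 4127/s) = (2436 - 2302)*(-1880 - 4127/863) = 134*(-1880 - 4127*1/863) = 134*(-1880 - 4127/863) = 134*(-1626567/863) = -217959978/863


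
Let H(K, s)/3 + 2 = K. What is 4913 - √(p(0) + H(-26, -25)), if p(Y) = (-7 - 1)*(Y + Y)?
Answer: 4913 - 2*I*√21 ≈ 4913.0 - 9.1651*I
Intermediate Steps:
p(Y) = -16*Y
H(K, s) = -6 + 3*K
4913 - √(p(0) + H(-26, -25)) = 4913 - √(-16*0 + (-6 + 3*(-26))) = 4913 - √(0 + (-6 - 78)) = 4913 - √(0 - 84) = 4913 - √(-84) = 4913 - 2*I*√21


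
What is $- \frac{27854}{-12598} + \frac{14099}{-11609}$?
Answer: $\frac{72868942}{73125091} \approx 0.9965$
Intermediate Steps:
$- \frac{27854}{-12598} + \frac{14099}{-11609} = \left(-27854\right) \left(- \frac{1}{12598}\right) + 14099 \left(- \frac{1}{11609}\right) = \frac{13927}{6299} - \frac{14099}{11609} = \frac{72868942}{73125091}$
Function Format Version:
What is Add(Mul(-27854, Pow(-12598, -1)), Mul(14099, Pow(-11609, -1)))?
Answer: Rational(72868942, 73125091) ≈ 0.99650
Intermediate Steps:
Add(Mul(-27854, Pow(-12598, -1)), Mul(14099, Pow(-11609, -1))) = Add(Mul(-27854, Rational(-1, 12598)), Mul(14099, Rational(-1, 11609))) = Add(Rational(13927, 6299), Rational(-14099, 11609)) = Rational(72868942, 73125091)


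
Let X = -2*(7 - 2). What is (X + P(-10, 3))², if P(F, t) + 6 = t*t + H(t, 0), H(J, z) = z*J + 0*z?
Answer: 49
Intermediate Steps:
X = -10 (X = -2*5 = -10)
H(J, z) = J*z (H(J, z) = J*z + 0 = J*z)
P(F, t) = -6 + t² (P(F, t) = -6 + (t*t + t*0) = -6 + (t² + 0) = -6 + t²)
(X + P(-10, 3))² = (-10 + (-6 + 3²))² = (-10 + (-6 + 9))² = (-10 + 3)² = (-7)² = 49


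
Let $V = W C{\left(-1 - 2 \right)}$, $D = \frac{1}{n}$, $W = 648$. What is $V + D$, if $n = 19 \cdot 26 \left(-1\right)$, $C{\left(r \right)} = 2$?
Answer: $\frac{640223}{494} \approx 1296.0$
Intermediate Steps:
$n = -494$ ($n = 494 \left(-1\right) = -494$)
$D = - \frac{1}{494}$ ($D = \frac{1}{-494} = - \frac{1}{494} \approx -0.0020243$)
$V = 1296$ ($V = 648 \cdot 2 = 1296$)
$V + D = 1296 - \frac{1}{494} = \frac{640223}{494}$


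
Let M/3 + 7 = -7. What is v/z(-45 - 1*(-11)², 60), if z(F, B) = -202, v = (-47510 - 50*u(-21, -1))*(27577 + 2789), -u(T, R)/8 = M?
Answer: 976418730/101 ≈ 9.6675e+6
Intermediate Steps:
M = -42 (M = -21 + 3*(-7) = -21 - 21 = -42)
u(T, R) = 336 (u(T, R) = -8*(-42) = 336)
v = -1952837460 (v = (-47510 - 50*336)*(27577 + 2789) = (-47510 - 16800)*30366 = -64310*30366 = -1952837460)
v/z(-45 - 1*(-11)², 60) = -1952837460/(-202) = -1952837460*(-1/202) = 976418730/101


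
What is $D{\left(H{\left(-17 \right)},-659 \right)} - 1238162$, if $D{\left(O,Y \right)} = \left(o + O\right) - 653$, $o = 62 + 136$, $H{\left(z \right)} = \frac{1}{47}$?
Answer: $- \frac{58214998}{47} \approx -1.2386 \cdot 10^{6}$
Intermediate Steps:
$H{\left(z \right)} = \frac{1}{47}$
$o = 198$
$D{\left(O,Y \right)} = -455 + O$ ($D{\left(O,Y \right)} = \left(198 + O\right) - 653 = -455 + O$)
$D{\left(H{\left(-17 \right)},-659 \right)} - 1238162 = \left(-455 + \frac{1}{47}\right) - 1238162 = - \frac{21384}{47} - 1238162 = - \frac{58214998}{47}$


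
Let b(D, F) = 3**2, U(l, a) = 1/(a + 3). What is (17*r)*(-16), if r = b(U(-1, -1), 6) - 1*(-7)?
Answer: -4352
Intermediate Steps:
U(l, a) = 1/(3 + a)
b(D, F) = 9
r = 16 (r = 9 - 1*(-7) = 9 + 7 = 16)
(17*r)*(-16) = (17*16)*(-16) = 272*(-16) = -4352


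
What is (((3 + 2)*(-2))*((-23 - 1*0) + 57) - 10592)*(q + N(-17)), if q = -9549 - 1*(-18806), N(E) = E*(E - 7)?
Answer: -105657780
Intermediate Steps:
N(E) = E*(-7 + E)
q = 9257 (q = -9549 + 18806 = 9257)
(((3 + 2)*(-2))*((-23 - 1*0) + 57) - 10592)*(q + N(-17)) = (((3 + 2)*(-2))*((-23 - 1*0) + 57) - 10592)*(9257 - 17*(-7 - 17)) = ((5*(-2))*((-23 + 0) + 57) - 10592)*(9257 - 17*(-24)) = (-10*(-23 + 57) - 10592)*(9257 + 408) = (-10*34 - 10592)*9665 = (-340 - 10592)*9665 = -10932*9665 = -105657780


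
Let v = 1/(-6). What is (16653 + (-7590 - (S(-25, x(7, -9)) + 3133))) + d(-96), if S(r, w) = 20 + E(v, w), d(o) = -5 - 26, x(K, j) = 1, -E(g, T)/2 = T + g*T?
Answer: 17642/3 ≈ 5880.7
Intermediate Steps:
v = -⅙ ≈ -0.16667
E(g, T) = -2*T - 2*T*g (E(g, T) = -2*(T + g*T) = -2*(T + T*g) = -2*T - 2*T*g)
d(o) = -31
S(r, w) = 20 - 5*w/3 (S(r, w) = 20 - 2*w*(1 - ⅙) = 20 - 2*w*⅚ = 20 - 5*w/3)
(16653 + (-7590 - (S(-25, x(7, -9)) + 3133))) + d(-96) = (16653 + (-7590 - ((20 - 5/3*1) + 3133))) - 31 = (16653 + (-7590 - ((20 - 5/3) + 3133))) - 31 = (16653 + (-7590 - (55/3 + 3133))) - 31 = (16653 + (-7590 - 1*9454/3)) - 31 = (16653 + (-7590 - 9454/3)) - 31 = (16653 - 32224/3) - 31 = 17735/3 - 31 = 17642/3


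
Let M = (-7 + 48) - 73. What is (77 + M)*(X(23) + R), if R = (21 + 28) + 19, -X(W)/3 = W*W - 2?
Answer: -68085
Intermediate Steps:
X(W) = 6 - 3*W² (X(W) = -3*(W*W - 2) = -3*(W² - 2) = -3*(-2 + W²) = 6 - 3*W²)
R = 68 (R = 49 + 19 = 68)
M = -32 (M = 41 - 73 = -32)
(77 + M)*(X(23) + R) = (77 - 32)*((6 - 3*23²) + 68) = 45*((6 - 3*529) + 68) = 45*((6 - 1587) + 68) = 45*(-1581 + 68) = 45*(-1513) = -68085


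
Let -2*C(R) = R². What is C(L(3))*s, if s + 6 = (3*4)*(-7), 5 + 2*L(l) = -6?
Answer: 5445/4 ≈ 1361.3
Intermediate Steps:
L(l) = -11/2 (L(l) = -5/2 + (½)*(-6) = -5/2 - 3 = -11/2)
C(R) = -R²/2
s = -90 (s = -6 + (3*4)*(-7) = -6 + 12*(-7) = -6 - 84 = -90)
C(L(3))*s = -(-11/2)²/2*(-90) = -½*121/4*(-90) = -121/8*(-90) = 5445/4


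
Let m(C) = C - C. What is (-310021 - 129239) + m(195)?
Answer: -439260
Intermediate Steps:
m(C) = 0
(-310021 - 129239) + m(195) = (-310021 - 129239) + 0 = -439260 + 0 = -439260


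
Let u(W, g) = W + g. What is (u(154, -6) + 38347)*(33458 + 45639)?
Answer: 3044839015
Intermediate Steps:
(u(154, -6) + 38347)*(33458 + 45639) = ((154 - 6) + 38347)*(33458 + 45639) = (148 + 38347)*79097 = 38495*79097 = 3044839015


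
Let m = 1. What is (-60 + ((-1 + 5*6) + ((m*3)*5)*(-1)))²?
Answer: 2116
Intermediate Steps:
(-60 + ((-1 + 5*6) + ((m*3)*5)*(-1)))² = (-60 + ((-1 + 5*6) + ((1*3)*5)*(-1)))² = (-60 + ((-1 + 30) + (3*5)*(-1)))² = (-60 + (29 + 15*(-1)))² = (-60 + (29 - 15))² = (-60 + 14)² = (-46)² = 2116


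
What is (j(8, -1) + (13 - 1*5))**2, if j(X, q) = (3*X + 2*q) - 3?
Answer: 729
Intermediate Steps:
j(X, q) = -3 + 2*q + 3*X (j(X, q) = (2*q + 3*X) - 3 = -3 + 2*q + 3*X)
(j(8, -1) + (13 - 1*5))**2 = ((-3 + 2*(-1) + 3*8) + (13 - 1*5))**2 = ((-3 - 2 + 24) + (13 - 5))**2 = (19 + 8)**2 = 27**2 = 729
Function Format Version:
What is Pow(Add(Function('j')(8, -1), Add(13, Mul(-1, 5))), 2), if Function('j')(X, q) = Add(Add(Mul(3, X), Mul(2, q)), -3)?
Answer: 729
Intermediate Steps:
Function('j')(X, q) = Add(-3, Mul(2, q), Mul(3, X)) (Function('j')(X, q) = Add(Add(Mul(2, q), Mul(3, X)), -3) = Add(-3, Mul(2, q), Mul(3, X)))
Pow(Add(Function('j')(8, -1), Add(13, Mul(-1, 5))), 2) = Pow(Add(Add(-3, Mul(2, -1), Mul(3, 8)), Add(13, Mul(-1, 5))), 2) = Pow(Add(Add(-3, -2, 24), Add(13, -5)), 2) = Pow(Add(19, 8), 2) = Pow(27, 2) = 729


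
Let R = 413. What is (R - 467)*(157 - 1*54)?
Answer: -5562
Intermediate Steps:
(R - 467)*(157 - 1*54) = (413 - 467)*(157 - 1*54) = -54*(157 - 54) = -54*103 = -5562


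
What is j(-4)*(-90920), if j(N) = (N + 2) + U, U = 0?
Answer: 181840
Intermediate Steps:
j(N) = 2 + N (j(N) = (N + 2) + 0 = (2 + N) + 0 = 2 + N)
j(-4)*(-90920) = (2 - 4)*(-90920) = -2*(-90920) = 181840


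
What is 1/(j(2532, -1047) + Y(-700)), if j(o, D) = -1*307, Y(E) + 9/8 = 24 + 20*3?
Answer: -8/1793 ≈ -0.0044618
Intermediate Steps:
Y(E) = 663/8 (Y(E) = -9/8 + (24 + 20*3) = -9/8 + (24 + 60) = -9/8 + 84 = 663/8)
j(o, D) = -307
1/(j(2532, -1047) + Y(-700)) = 1/(-307 + 663/8) = 1/(-1793/8) = -8/1793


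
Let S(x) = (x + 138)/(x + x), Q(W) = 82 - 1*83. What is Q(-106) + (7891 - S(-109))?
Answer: 1720049/218 ≈ 7890.1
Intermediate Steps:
Q(W) = -1 (Q(W) = 82 - 83 = -1)
S(x) = (138 + x)/(2*x) (S(x) = (138 + x)/((2*x)) = (138 + x)*(1/(2*x)) = (138 + x)/(2*x))
Q(-106) + (7891 - S(-109)) = -1 + (7891 - (138 - 109)/(2*(-109))) = -1 + (7891 - (-1)*29/(2*109)) = -1 + (7891 - 1*(-29/218)) = -1 + (7891 + 29/218) = -1 + 1720267/218 = 1720049/218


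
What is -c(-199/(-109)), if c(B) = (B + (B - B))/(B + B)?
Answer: -1/2 ≈ -0.50000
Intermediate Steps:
c(B) = 1/2 (c(B) = (B + 0)/((2*B)) = B*(1/(2*B)) = 1/2)
-c(-199/(-109)) = -1*1/2 = -1/2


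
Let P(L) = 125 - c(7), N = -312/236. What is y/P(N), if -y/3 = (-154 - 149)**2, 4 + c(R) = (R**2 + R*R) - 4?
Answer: -275427/35 ≈ -7869.3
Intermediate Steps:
N = -78/59 (N = -312*1/236 = -78/59 ≈ -1.3220)
c(R) = -8 + 2*R**2 (c(R) = -4 + ((R**2 + R*R) - 4) = -4 + ((R**2 + R**2) - 4) = -4 + (2*R**2 - 4) = -4 + (-4 + 2*R**2) = -8 + 2*R**2)
P(L) = 35 (P(L) = 125 - (-8 + 2*7**2) = 125 - (-8 + 2*49) = 125 - (-8 + 98) = 125 - 1*90 = 125 - 90 = 35)
y = -275427 (y = -3*(-154 - 149)**2 = -3*(-303)**2 = -3*91809 = -275427)
y/P(N) = -275427/35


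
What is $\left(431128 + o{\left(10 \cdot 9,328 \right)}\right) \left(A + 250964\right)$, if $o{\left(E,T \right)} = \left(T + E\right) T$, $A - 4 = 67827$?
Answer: $181149520440$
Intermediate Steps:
$A = 67831$ ($A = 4 + 67827 = 67831$)
$o{\left(E,T \right)} = T \left(E + T\right)$ ($o{\left(E,T \right)} = \left(E + T\right) T = T \left(E + T\right)$)
$\left(431128 + o{\left(10 \cdot 9,328 \right)}\right) \left(A + 250964\right) = \left(431128 + 328 \left(10 \cdot 9 + 328\right)\right) \left(67831 + 250964\right) = \left(431128 + 328 \left(90 + 328\right)\right) 318795 = \left(431128 + 328 \cdot 418\right) 318795 = \left(431128 + 137104\right) 318795 = 568232 \cdot 318795 = 181149520440$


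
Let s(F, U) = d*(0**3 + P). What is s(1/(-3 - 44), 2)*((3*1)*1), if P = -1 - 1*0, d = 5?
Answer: -15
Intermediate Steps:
P = -1 (P = -1 + 0 = -1)
s(F, U) = -5 (s(F, U) = 5*(0**3 - 1) = 5*(0 - 1) = 5*(-1) = -5)
s(1/(-3 - 44), 2)*((3*1)*1) = -5*3*1 = -15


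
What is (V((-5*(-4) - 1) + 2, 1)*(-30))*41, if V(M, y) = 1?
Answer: -1230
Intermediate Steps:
(V((-5*(-4) - 1) + 2, 1)*(-30))*41 = (1*(-30))*41 = -30*41 = -1230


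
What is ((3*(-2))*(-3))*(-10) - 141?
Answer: -321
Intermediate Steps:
((3*(-2))*(-3))*(-10) - 141 = -6*(-3)*(-10) - 141 = 18*(-10) - 141 = -180 - 141 = -321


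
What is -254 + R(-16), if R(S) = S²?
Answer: 2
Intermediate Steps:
-254 + R(-16) = -254 + (-16)² = -254 + 256 = 2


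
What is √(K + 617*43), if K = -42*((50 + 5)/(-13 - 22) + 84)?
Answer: √23069 ≈ 151.88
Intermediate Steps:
K = -3462 (K = -42*(55/(-35) + 84) = -42*(55*(-1/35) + 84) = -42*(-11/7 + 84) = -42*577/7 = -3462)
√(K + 617*43) = √(-3462 + 617*43) = √(-3462 + 26531) = √23069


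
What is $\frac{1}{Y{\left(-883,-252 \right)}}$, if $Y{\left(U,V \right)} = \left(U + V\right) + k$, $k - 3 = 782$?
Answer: $- \frac{1}{350} \approx -0.0028571$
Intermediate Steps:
$k = 785$ ($k = 3 + 782 = 785$)
$Y{\left(U,V \right)} = 785 + U + V$ ($Y{\left(U,V \right)} = \left(U + V\right) + 785 = 785 + U + V$)
$\frac{1}{Y{\left(-883,-252 \right)}} = \frac{1}{785 - 883 - 252} = \frac{1}{-350} = - \frac{1}{350}$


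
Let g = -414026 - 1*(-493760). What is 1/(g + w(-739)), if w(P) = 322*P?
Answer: -1/158224 ≈ -6.3202e-6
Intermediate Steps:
g = 79734 (g = -414026 + 493760 = 79734)
1/(g + w(-739)) = 1/(79734 + 322*(-739)) = 1/(79734 - 237958) = 1/(-158224) = -1/158224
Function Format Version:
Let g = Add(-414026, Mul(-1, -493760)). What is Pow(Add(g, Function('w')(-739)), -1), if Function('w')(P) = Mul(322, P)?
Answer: Rational(-1, 158224) ≈ -6.3202e-6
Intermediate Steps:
g = 79734 (g = Add(-414026, 493760) = 79734)
Pow(Add(g, Function('w')(-739)), -1) = Pow(Add(79734, Mul(322, -739)), -1) = Pow(Add(79734, -237958), -1) = Pow(-158224, -1) = Rational(-1, 158224)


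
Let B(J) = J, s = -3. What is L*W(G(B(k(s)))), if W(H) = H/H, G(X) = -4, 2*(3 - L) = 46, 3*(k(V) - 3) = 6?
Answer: -20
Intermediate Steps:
k(V) = 5 (k(V) = 3 + (⅓)*6 = 3 + 2 = 5)
L = -20 (L = 3 - ½*46 = 3 - 23 = -20)
W(H) = 1
L*W(G(B(k(s)))) = -20*1 = -20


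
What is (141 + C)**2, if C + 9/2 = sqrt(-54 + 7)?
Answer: 74341/4 + 273*I*sqrt(47) ≈ 18585.0 + 1871.6*I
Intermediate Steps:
C = -9/2 + I*sqrt(47) (C = -9/2 + sqrt(-54 + 7) = -9/2 + sqrt(-47) = -9/2 + I*sqrt(47) ≈ -4.5 + 6.8557*I)
(141 + C)**2 = (141 + (-9/2 + I*sqrt(47)))**2 = (273/2 + I*sqrt(47))**2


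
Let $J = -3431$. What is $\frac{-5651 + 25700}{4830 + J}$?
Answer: $\frac{20049}{1399} \approx 14.331$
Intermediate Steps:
$\frac{-5651 + 25700}{4830 + J} = \frac{-5651 + 25700}{4830 - 3431} = \frac{20049}{1399}$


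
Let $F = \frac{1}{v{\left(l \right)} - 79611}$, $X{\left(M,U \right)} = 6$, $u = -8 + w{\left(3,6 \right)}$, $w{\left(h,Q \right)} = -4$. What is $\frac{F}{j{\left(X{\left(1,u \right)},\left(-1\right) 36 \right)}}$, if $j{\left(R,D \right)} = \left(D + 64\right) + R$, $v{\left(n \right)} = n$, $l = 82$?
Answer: $- \frac{1}{2703986} \approx -3.6982 \cdot 10^{-7}$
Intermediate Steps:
$u = -12$ ($u = -8 - 4 = -12$)
$j{\left(R,D \right)} = 64 + D + R$ ($j{\left(R,D \right)} = \left(64 + D\right) + R = 64 + D + R$)
$F = - \frac{1}{79529}$ ($F = \frac{1}{82 - 79611} = \frac{1}{-79529} = - \frac{1}{79529} \approx -1.2574 \cdot 10^{-5}$)
$\frac{F}{j{\left(X{\left(1,u \right)},\left(-1\right) 36 \right)}} = - \frac{1}{79529 \left(64 - 36 + 6\right)} = - \frac{1}{79529 \cdot 34} = \left(- \frac{1}{79529}\right) \frac{1}{34} = - \frac{1}{2703986}$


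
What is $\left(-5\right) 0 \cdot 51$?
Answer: $0$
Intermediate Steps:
$\left(-5\right) 0 \cdot 51 = 0 \cdot 51 = 0$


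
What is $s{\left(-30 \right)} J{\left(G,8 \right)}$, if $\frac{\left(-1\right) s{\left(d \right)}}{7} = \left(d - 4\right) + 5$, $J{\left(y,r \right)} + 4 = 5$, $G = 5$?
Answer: $203$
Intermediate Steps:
$J{\left(y,r \right)} = 1$ ($J{\left(y,r \right)} = -4 + 5 = 1$)
$s{\left(d \right)} = -7 - 7 d$ ($s{\left(d \right)} = - 7 \left(\left(d - 4\right) + 5\right) = - 7 \left(\left(-4 + d\right) + 5\right) = - 7 \left(1 + d\right) = -7 - 7 d$)
$s{\left(-30 \right)} J{\left(G,8 \right)} = \left(-7 - -210\right) 1 = \left(-7 + 210\right) 1 = 203 \cdot 1 = 203$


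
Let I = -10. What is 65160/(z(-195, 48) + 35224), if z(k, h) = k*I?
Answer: 32580/18587 ≈ 1.7528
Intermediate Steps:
z(k, h) = -10*k (z(k, h) = k*(-10) = -10*k)
65160/(z(-195, 48) + 35224) = 65160/(-10*(-195) + 35224) = 65160/(1950 + 35224) = 65160/37174 = 65160*(1/37174) = 32580/18587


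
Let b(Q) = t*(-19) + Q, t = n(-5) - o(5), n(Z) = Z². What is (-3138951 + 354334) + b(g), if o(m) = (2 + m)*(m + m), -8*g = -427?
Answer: -22269669/8 ≈ -2.7837e+6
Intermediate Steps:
g = 427/8 (g = -⅛*(-427) = 427/8 ≈ 53.375)
o(m) = 2*m*(2 + m) (o(m) = (2 + m)*(2*m) = 2*m*(2 + m))
t = -45 (t = (-5)² - 2*5*(2 + 5) = 25 - 2*5*7 = 25 - 1*70 = 25 - 70 = -45)
b(Q) = 855 + Q (b(Q) = -45*(-19) + Q = 855 + Q)
(-3138951 + 354334) + b(g) = (-3138951 + 354334) + (855 + 427/8) = -2784617 + 7267/8 = -22269669/8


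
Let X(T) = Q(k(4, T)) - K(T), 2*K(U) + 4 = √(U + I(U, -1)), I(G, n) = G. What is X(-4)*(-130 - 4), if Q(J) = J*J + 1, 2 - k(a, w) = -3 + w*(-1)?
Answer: -536 + 134*I*√2 ≈ -536.0 + 189.5*I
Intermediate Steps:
K(U) = -2 + √2*√U/2 (K(U) = -2 + √(U + U)/2 = -2 + √(2*U)/2 = -2 + (√2*√U)/2 = -2 + √2*√U/2)
k(a, w) = 5 + w (k(a, w) = 2 - (-3 + w*(-1)) = 2 - (-3 - w) = 2 + (3 + w) = 5 + w)
Q(J) = 1 + J² (Q(J) = J² + 1 = 1 + J²)
X(T) = 3 + (5 + T)² - √2*√T/2 (X(T) = (1 + (5 + T)²) - (-2 + √2*√T/2) = (1 + (5 + T)²) + (2 - √2*√T/2) = 3 + (5 + T)² - √2*√T/2)
X(-4)*(-130 - 4) = (3 + (5 - 4)² - √2*√(-4)/2)*(-130 - 4) = (3 + 1² - √2*2*I/2)*(-134) = (3 + 1 - I*√2)*(-134) = (4 - I*√2)*(-134) = -536 + 134*I*√2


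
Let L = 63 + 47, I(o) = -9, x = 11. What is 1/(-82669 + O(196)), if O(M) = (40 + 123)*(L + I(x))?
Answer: -1/66206 ≈ -1.5104e-5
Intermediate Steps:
L = 110
O(M) = 16463 (O(M) = (40 + 123)*(110 - 9) = 163*101 = 16463)
1/(-82669 + O(196)) = 1/(-82669 + 16463) = 1/(-66206) = -1/66206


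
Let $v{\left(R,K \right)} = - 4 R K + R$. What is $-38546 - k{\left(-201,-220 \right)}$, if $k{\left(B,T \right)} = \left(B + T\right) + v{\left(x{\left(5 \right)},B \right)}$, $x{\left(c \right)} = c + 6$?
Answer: $-46980$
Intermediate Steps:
$x{\left(c \right)} = 6 + c$
$v{\left(R,K \right)} = R - 4 K R$ ($v{\left(R,K \right)} = - 4 K R + R = R - 4 K R$)
$k{\left(B,T \right)} = 11 + T - 43 B$ ($k{\left(B,T \right)} = \left(B + T\right) + \left(6 + 5\right) \left(1 - 4 B\right) = \left(B + T\right) + 11 \left(1 - 4 B\right) = \left(B + T\right) - \left(-11 + 44 B\right) = 11 + T - 43 B$)
$-38546 - k{\left(-201,-220 \right)} = -38546 - \left(11 - 220 - -8643\right) = -38546 - \left(11 - 220 + 8643\right) = -38546 - 8434 = -46980$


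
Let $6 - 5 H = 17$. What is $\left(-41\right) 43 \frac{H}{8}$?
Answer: $\frac{19393}{40} \approx 484.83$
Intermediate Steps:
$H = - \frac{11}{5}$ ($H = \frac{6}{5} - \frac{17}{5} = - \frac{11}{5} \approx -2.2$)
$\left(-41\right) 43 \frac{H}{8} = \left(-41\right) 43 \left(- \frac{11}{5 \cdot 8}\right) = - 1763 \left(\left(- \frac{11}{5}\right) \frac{1}{8}\right) = \left(-1763\right) \left(- \frac{11}{40}\right) = \frac{19393}{40}$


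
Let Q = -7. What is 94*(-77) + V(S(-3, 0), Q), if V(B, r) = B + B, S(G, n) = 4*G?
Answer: -7262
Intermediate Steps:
V(B, r) = 2*B
94*(-77) + V(S(-3, 0), Q) = 94*(-77) + 2*(4*(-3)) = -7238 + 2*(-12) = -7238 - 24 = -7262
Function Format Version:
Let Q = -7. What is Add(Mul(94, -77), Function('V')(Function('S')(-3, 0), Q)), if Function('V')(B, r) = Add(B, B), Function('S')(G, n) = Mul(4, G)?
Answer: -7262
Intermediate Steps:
Function('V')(B, r) = Mul(2, B)
Add(Mul(94, -77), Function('V')(Function('S')(-3, 0), Q)) = Add(Mul(94, -77), Mul(2, Mul(4, -3))) = Add(-7238, Mul(2, -12)) = Add(-7238, -24) = -7262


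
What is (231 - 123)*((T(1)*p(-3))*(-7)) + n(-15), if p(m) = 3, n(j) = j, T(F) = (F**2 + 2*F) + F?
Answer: -9087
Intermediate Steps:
T(F) = F**2 + 3*F
(231 - 123)*((T(1)*p(-3))*(-7)) + n(-15) = (231 - 123)*(((1*(3 + 1))*3)*(-7)) - 15 = 108*(((1*4)*3)*(-7)) - 15 = 108*((4*3)*(-7)) - 15 = 108*(12*(-7)) - 15 = 108*(-84) - 15 = -9072 - 15 = -9087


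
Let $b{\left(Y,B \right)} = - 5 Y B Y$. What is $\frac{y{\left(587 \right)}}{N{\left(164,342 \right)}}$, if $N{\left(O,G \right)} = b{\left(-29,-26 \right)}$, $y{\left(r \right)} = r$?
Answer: $\frac{587}{109330} \approx 0.0053691$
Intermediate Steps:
$b{\left(Y,B \right)} = - 5 B Y^{2}$ ($b{\left(Y,B \right)} = - 5 B Y Y = - 5 B Y^{2}$)
$N{\left(O,G \right)} = 109330$ ($N{\left(O,G \right)} = \left(-5\right) \left(-26\right) \left(-29\right)^{2} = \left(-5\right) \left(-26\right) 841 = 109330$)
$\frac{y{\left(587 \right)}}{N{\left(164,342 \right)}} = \frac{587}{109330}$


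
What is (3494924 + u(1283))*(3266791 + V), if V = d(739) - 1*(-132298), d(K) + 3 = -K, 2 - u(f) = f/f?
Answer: 11876967888975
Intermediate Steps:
u(f) = 1 (u(f) = 2 - f/f = 2 - 1*1 = 2 - 1 = 1)
d(K) = -3 - K
V = 131556 (V = (-3 - 1*739) - 1*(-132298) = (-3 - 739) + 132298 = -742 + 132298 = 131556)
(3494924 + u(1283))*(3266791 + V) = (3494924 + 1)*(3266791 + 131556) = 3494925*3398347 = 11876967888975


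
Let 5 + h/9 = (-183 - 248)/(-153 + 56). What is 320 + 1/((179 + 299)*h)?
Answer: 74338463/232308 ≈ 320.00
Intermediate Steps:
h = -486/97 (h = -45 + 9*((-183 - 248)/(-153 + 56)) = -45 + 9*(-431/(-97)) = -45 + 9*(-431*(-1/97)) = -45 + 9*(431/97) = -45 + 3879/97 = -486/97 ≈ -5.0103)
320 + 1/((179 + 299)*h) = 320 + 1/((179 + 299)*(-486/97)) = 320 - 97/486/478 = 320 + (1/478)*(-97/486) = 320 - 97/232308 = 74338463/232308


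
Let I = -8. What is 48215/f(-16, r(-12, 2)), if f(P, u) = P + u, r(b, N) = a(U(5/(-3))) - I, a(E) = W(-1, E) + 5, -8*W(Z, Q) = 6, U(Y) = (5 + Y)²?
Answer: -38572/3 ≈ -12857.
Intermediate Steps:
W(Z, Q) = -¾ (W(Z, Q) = -⅛*6 = -¾)
a(E) = 17/4 (a(E) = -¾ + 5 = 17/4)
r(b, N) = 49/4 (r(b, N) = 17/4 - 1*(-8) = 17/4 + 8 = 49/4)
48215/f(-16, r(-12, 2)) = 48215/(-16 + 49/4) = 48215/(-15/4) = 48215*(-4/15) = -38572/3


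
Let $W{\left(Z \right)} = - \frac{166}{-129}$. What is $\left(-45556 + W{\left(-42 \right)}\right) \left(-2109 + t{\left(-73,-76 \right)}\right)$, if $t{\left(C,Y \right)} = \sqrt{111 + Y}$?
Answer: $\frac{4131220274}{43} - \frac{5876558 \sqrt{35}}{129} \approx 9.5805 \cdot 10^{7}$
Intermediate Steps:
$W{\left(Z \right)} = \frac{166}{129}$ ($W{\left(Z \right)} = \left(-166\right) \left(- \frac{1}{129}\right) = \frac{166}{129}$)
$\left(-45556 + W{\left(-42 \right)}\right) \left(-2109 + t{\left(-73,-76 \right)}\right) = \left(-45556 + \frac{166}{129}\right) \left(-2109 + \sqrt{111 - 76}\right) = - \frac{5876558 \left(-2109 + \sqrt{35}\right)}{129} = \frac{4131220274}{43} - \frac{5876558 \sqrt{35}}{129}$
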